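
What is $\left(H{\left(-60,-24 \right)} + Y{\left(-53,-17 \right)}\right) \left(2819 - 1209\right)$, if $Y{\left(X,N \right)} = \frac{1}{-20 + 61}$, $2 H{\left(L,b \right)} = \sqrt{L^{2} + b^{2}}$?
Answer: $\frac{1610}{41} + 9660 \sqrt{29} \approx 52060.0$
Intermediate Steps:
$H{\left(L,b \right)} = \frac{\sqrt{L^{2} + b^{2}}}{2}$
$Y{\left(X,N \right)} = \frac{1}{41}$
$\left(H{\left(-60,-24 \right)} + Y{\left(-53,-17 \right)}\right) \left(2819 - 1209\right) = \left(\frac{\sqrt{\left(-60\right)^{2} + \left(-24\right)^{2}}}{2} + \frac{1}{41}\right) \left(2819 - 1209\right) = \left(\frac{\sqrt{3600 + 576}}{2} + \frac{1}{41}\right) 1610 = \left(\frac{\sqrt{4176}}{2} + \frac{1}{41}\right) 1610 = \left(\frac{12 \sqrt{29}}{2} + \frac{1}{41}\right) 1610 = \left(6 \sqrt{29} + \frac{1}{41}\right) 1610 = \left(\frac{1}{41} + 6 \sqrt{29}\right) 1610 = \frac{1610}{41} + 9660 \sqrt{29}$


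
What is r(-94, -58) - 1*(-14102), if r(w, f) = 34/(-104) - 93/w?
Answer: 34466907/2444 ≈ 14103.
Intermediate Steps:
r(w, f) = -17/52 - 93/w (r(w, f) = 34*(-1/104) - 93/w = -17/52 - 93/w)
r(-94, -58) - 1*(-14102) = (-17/52 - 93/(-94)) - 1*(-14102) = (-17/52 - 93*(-1/94)) + 14102 = (-17/52 + 93/94) + 14102 = 1619/2444 + 14102 = 34466907/2444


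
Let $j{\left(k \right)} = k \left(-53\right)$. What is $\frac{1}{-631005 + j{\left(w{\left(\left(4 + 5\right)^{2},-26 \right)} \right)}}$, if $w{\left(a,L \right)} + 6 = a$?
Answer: $- \frac{1}{634980} \approx -1.5749 \cdot 10^{-6}$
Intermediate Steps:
$w{\left(a,L \right)} = -6 + a$
$j{\left(k \right)} = - 53 k$
$\frac{1}{-631005 + j{\left(w{\left(\left(4 + 5\right)^{2},-26 \right)} \right)}} = \frac{1}{-631005 - 53 \left(-6 + \left(4 + 5\right)^{2}\right)} = \frac{1}{-631005 - 53 \left(-6 + 9^{2}\right)} = \frac{1}{-631005 - 53 \left(-6 + 81\right)} = \frac{1}{-631005 - 3975} = \frac{1}{-634980} = - \frac{1}{634980}$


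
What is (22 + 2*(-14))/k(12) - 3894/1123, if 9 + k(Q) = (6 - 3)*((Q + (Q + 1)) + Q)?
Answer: -67321/19091 ≈ -3.5263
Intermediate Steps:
k(Q) = -6 + 9*Q (k(Q) = -9 + (6 - 3)*((Q + (Q + 1)) + Q) = -9 + 3*((Q + (1 + Q)) + Q) = -9 + 3*((1 + 2*Q) + Q) = -9 + 3*(1 + 3*Q) = -9 + (3 + 9*Q) = -6 + 9*Q)
(22 + 2*(-14))/k(12) - 3894/1123 = (22 + 2*(-14))/(-6 + 9*12) - 3894/1123 = (22 - 28)/(-6 + 108) - 3894*1/1123 = -6/102 - 3894/1123 = -6*1/102 - 3894/1123 = -1/17 - 3894/1123 = -67321/19091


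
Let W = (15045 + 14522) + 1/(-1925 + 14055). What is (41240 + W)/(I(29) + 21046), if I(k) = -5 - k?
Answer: 858888911/254875560 ≈ 3.3698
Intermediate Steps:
W = 358647711/12130 (W = 29567 + 1/12130 = 358647711/12130 ≈ 29567.)
(41240 + W)/(I(29) + 21046) = (41240 + 358647711/12130)/((-5 - 1*29) + 21046) = 858888911/(12130*((-5 - 29) + 21046)) = 858888911/(12130*(-34 + 21046)) = (858888911/12130)/21012 = (858888911/12130)*(1/21012) = 858888911/254875560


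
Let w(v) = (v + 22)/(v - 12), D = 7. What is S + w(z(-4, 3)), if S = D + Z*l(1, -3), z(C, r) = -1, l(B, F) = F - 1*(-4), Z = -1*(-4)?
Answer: 122/13 ≈ 9.3846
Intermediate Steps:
Z = 4
l(B, F) = 4 + F (l(B, F) = F + 4 = 4 + F)
w(v) = (22 + v)/(-12 + v)
S = 11 (S = 7 + 4*(4 - 3) = 7 + 4*1 = 7 + 4 = 11)
S + w(z(-4, 3)) = 11 + (22 - 1)/(-12 - 1) = 11 + 21/(-13) = 11 - 1/13*21 = 11 - 21/13 = 122/13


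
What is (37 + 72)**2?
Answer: 11881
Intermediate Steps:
(37 + 72)**2 = 109**2 = 11881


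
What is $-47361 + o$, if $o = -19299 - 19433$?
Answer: $-86093$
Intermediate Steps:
$o = -38732$
$-47361 + o = -47361 - 38732 = -86093$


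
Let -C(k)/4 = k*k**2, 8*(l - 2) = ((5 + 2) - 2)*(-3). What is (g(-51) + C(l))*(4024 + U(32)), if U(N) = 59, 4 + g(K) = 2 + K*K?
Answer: 1358295693/128 ≈ 1.0612e+7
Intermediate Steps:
g(K) = -2 + K**2 (g(K) = -4 + (2 + K*K) = -4 + (2 + K**2) = -2 + K**2)
l = 1/8 (l = 2 + (((5 + 2) - 2)*(-3))/8 = 2 + ((7 - 2)*(-3))/8 = 2 + (5*(-3))/8 = 2 + (1/8)*(-15) = 2 - 15/8 = 1/8 ≈ 0.12500)
C(k) = -4*k**3 (C(k) = -4*k*k**2 = -4*k**3)
(g(-51) + C(l))*(4024 + U(32)) = ((-2 + (-51)**2) - 4*(1/8)**3)*(4024 + 59) = ((-2 + 2601) - 4*1/512)*4083 = (2599 - 1/128)*4083 = (332671/128)*4083 = 1358295693/128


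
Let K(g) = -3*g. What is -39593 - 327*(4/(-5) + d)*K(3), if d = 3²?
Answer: -77302/5 ≈ -15460.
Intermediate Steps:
d = 9
-39593 - 327*(4/(-5) + d)*K(3) = -39593 - 327*(4/(-5) + 9)*(-3*3) = -39593 - 327*(4*(-⅕) + 9)*(-9) = -39593 - 327*(-⅘ + 9)*(-9) = -39593 - 327*(41/5)*(-9) = -39593 - 327*(-369)/5 = -39593 - 1*(-120663/5) = -39593 + 120663/5 = -77302/5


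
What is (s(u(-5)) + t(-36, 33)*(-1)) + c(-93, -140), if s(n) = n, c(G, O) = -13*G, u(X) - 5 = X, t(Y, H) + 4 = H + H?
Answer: 1147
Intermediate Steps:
t(Y, H) = -4 + 2*H (t(Y, H) = -4 + (H + H) = -4 + 2*H)
u(X) = 5 + X
(s(u(-5)) + t(-36, 33)*(-1)) + c(-93, -140) = ((5 - 5) + (-4 + 2*33)*(-1)) - 13*(-93) = (0 + (-4 + 66)*(-1)) + 1209 = (0 + 62*(-1)) + 1209 = (0 - 62) + 1209 = -62 + 1209 = 1147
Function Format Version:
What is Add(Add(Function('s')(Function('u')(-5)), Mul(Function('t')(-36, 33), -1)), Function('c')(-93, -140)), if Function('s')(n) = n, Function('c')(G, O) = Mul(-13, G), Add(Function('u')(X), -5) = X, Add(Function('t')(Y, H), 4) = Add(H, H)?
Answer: 1147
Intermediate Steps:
Function('t')(Y, H) = Add(-4, Mul(2, H)) (Function('t')(Y, H) = Add(-4, Add(H, H)) = Add(-4, Mul(2, H)))
Function('u')(X) = Add(5, X)
Add(Add(Function('s')(Function('u')(-5)), Mul(Function('t')(-36, 33), -1)), Function('c')(-93, -140)) = Add(Add(Add(5, -5), Mul(Add(-4, Mul(2, 33)), -1)), Mul(-13, -93)) = Add(Add(0, Mul(Add(-4, 66), -1)), 1209) = Add(Add(0, Mul(62, -1)), 1209) = Add(Add(0, -62), 1209) = Add(-62, 1209) = 1147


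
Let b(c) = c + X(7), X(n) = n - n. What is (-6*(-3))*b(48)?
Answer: 864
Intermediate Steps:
X(n) = 0
b(c) = c (b(c) = c + 0 = c)
(-6*(-3))*b(48) = -6*(-3)*48 = 18*48 = 864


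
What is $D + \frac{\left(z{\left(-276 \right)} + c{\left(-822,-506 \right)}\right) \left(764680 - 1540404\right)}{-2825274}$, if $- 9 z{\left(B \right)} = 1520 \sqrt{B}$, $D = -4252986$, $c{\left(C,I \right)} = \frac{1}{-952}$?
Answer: $- \frac{2859772483016963}{672415212} - \frac{1179100480 i \sqrt{69}}{12713733} \approx -4.253 \cdot 10^{6} - 770.38 i$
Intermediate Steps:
$c{\left(C,I \right)} = - \frac{1}{952}$
$z{\left(B \right)} = - \frac{1520 \sqrt{B}}{9}$
$D + \frac{\left(z{\left(-276 \right)} + c{\left(-822,-506 \right)}\right) \left(764680 - 1540404\right)}{-2825274} = -4252986 + \frac{\left(- \frac{1520 \sqrt{-276}}{9} - \frac{1}{952}\right) \left(764680 - 1540404\right)}{-2825274} = -4252986 + \left(- \frac{1520 \cdot 2 i \sqrt{69}}{9} - \frac{1}{952}\right) \left(-775724\right) \left(- \frac{1}{2825274}\right) = -4252986 + \left(- \frac{3040 i \sqrt{69}}{9} - \frac{1}{952}\right) \left(-775724\right) \left(- \frac{1}{2825274}\right) = -4252986 + \left(- \frac{1}{952} - \frac{3040 i \sqrt{69}}{9}\right) \left(-775724\right) \left(- \frac{1}{2825274}\right) = -4252986 + \left(\frac{193931}{238} + \frac{2358200960 i \sqrt{69}}{9}\right) \left(- \frac{1}{2825274}\right) = -4252986 - \left(\frac{193931}{672415212} + \frac{1179100480 i \sqrt{69}}{12713733}\right) = - \frac{2859772483016963}{672415212} - \frac{1179100480 i \sqrt{69}}{12713733}$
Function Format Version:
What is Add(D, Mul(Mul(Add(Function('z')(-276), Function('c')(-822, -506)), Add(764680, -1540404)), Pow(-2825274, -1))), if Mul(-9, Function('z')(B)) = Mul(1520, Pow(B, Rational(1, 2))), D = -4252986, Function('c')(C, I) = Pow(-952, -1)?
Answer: Add(Rational(-2859772483016963, 672415212), Mul(Rational(-1179100480, 12713733), I, Pow(69, Rational(1, 2)))) ≈ Add(-4.2530e+6, Mul(-770.38, I))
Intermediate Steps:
Function('c')(C, I) = Rational(-1, 952)
Function('z')(B) = Mul(Rational(-1520, 9), Pow(B, Rational(1, 2))) (Function('z')(B) = Mul(Rational(-1, 9), Mul(1520, Pow(B, Rational(1, 2)))) = Mul(Rational(-1520, 9), Pow(B, Rational(1, 2))))
Add(D, Mul(Mul(Add(Function('z')(-276), Function('c')(-822, -506)), Add(764680, -1540404)), Pow(-2825274, -1))) = Add(-4252986, Mul(Mul(Add(Mul(Rational(-1520, 9), Pow(-276, Rational(1, 2))), Rational(-1, 952)), Add(764680, -1540404)), Pow(-2825274, -1))) = Add(-4252986, Mul(Mul(Add(Mul(Rational(-1520, 9), Mul(2, I, Pow(69, Rational(1, 2)))), Rational(-1, 952)), -775724), Rational(-1, 2825274))) = Add(-4252986, Mul(Mul(Add(Mul(Rational(-3040, 9), I, Pow(69, Rational(1, 2))), Rational(-1, 952)), -775724), Rational(-1, 2825274))) = Add(-4252986, Mul(Mul(Add(Rational(-1, 952), Mul(Rational(-3040, 9), I, Pow(69, Rational(1, 2)))), -775724), Rational(-1, 2825274))) = Add(-4252986, Mul(Add(Rational(193931, 238), Mul(Rational(2358200960, 9), I, Pow(69, Rational(1, 2)))), Rational(-1, 2825274))) = Add(-4252986, Add(Rational(-193931, 672415212), Mul(Rational(-1179100480, 12713733), I, Pow(69, Rational(1, 2))))) = Add(Rational(-2859772483016963, 672415212), Mul(Rational(-1179100480, 12713733), I, Pow(69, Rational(1, 2))))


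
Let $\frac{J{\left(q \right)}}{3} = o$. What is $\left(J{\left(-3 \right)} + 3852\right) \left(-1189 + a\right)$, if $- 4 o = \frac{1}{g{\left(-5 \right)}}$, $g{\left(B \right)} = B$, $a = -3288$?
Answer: $- \frac{344921511}{20} \approx -1.7246 \cdot 10^{7}$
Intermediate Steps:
$o = \frac{1}{20}$ ($o = - \frac{1}{4 \left(-5\right)} = \left(- \frac{1}{4}\right) \left(- \frac{1}{5}\right) = \frac{1}{20} \approx 0.05$)
$J{\left(q \right)} = \frac{3}{20}$ ($J{\left(q \right)} = 3 \cdot \frac{1}{20} = \frac{3}{20}$)
$\left(J{\left(-3 \right)} + 3852\right) \left(-1189 + a\right) = \left(\frac{3}{20} + 3852\right) \left(-1189 - 3288\right) = \frac{77043}{20} \left(-4477\right) = - \frac{344921511}{20}$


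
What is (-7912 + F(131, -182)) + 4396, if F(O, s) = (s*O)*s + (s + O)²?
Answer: 4338329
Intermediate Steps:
F(O, s) = (O + s)² + O*s² (F(O, s) = (O*s)*s + (O + s)² = O*s² + (O + s)² = (O + s)² + O*s²)
(-7912 + F(131, -182)) + 4396 = (-7912 + ((131 - 182)² + 131*(-182)²)) + 4396 = (-7912 + ((-51)² + 131*33124)) + 4396 = (-7912 + (2601 + 4339244)) + 4396 = (-7912 + 4341845) + 4396 = 4333933 + 4396 = 4338329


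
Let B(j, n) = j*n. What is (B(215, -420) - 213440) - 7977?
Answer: -311717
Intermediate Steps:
(B(215, -420) - 213440) - 7977 = (215*(-420) - 213440) - 7977 = (-90300 - 213440) - 7977 = -303740 - 7977 = -311717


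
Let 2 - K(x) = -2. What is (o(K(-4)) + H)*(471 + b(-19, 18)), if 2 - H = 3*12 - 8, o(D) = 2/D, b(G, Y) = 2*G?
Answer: -22083/2 ≈ -11042.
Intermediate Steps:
K(x) = 4 (K(x) = 2 - 1*(-2) = 2 + 2 = 4)
H = -26 (H = 2 - (3*12 - 8) = 2 - (36 - 8) = 2 - 1*28 = 2 - 28 = -26)
(o(K(-4)) + H)*(471 + b(-19, 18)) = (2/4 - 26)*(471 + 2*(-19)) = (2*(1/4) - 26)*(471 - 38) = (1/2 - 26)*433 = -51/2*433 = -22083/2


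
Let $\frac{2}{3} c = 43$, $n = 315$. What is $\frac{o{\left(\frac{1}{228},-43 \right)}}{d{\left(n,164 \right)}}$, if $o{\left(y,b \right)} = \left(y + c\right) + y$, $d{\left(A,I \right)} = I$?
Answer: $\frac{3677}{9348} \approx 0.39335$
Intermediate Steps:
$c = \frac{129}{2}$ ($c = \frac{3}{2} \cdot 43 = \frac{129}{2} \approx 64.5$)
$o{\left(y,b \right)} = \frac{129}{2} + 2 y$ ($o{\left(y,b \right)} = \left(y + \frac{129}{2}\right) + y = \left(\frac{129}{2} + y\right) + y = \frac{129}{2} + 2 y$)
$\frac{o{\left(\frac{1}{228},-43 \right)}}{d{\left(n,164 \right)}} = \frac{\frac{129}{2} + \frac{2}{228}}{164} = \left(\frac{129}{2} + 2 \cdot \frac{1}{228}\right) \frac{1}{164} = \left(\frac{129}{2} + \frac{1}{114}\right) \frac{1}{164} = \frac{3677}{57} \cdot \frac{1}{164} = \frac{3677}{9348}$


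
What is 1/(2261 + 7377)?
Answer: 1/9638 ≈ 0.00010376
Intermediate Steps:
1/(2261 + 7377) = 1/9638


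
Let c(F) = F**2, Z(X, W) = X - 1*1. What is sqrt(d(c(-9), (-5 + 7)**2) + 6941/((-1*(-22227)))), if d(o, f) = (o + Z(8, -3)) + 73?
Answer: 4*sqrt(4980915111)/22227 ≈ 12.701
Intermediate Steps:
Z(X, W) = -1 + X (Z(X, W) = X - 1 = -1 + X)
d(o, f) = 80 + o (d(o, f) = (o + (-1 + 8)) + 73 = (o + 7) + 73 = (7 + o) + 73 = 80 + o)
sqrt(d(c(-9), (-5 + 7)**2) + 6941/((-1*(-22227)))) = sqrt((80 + (-9)**2) + 6941/((-1*(-22227)))) = sqrt((80 + 81) + 6941/22227) = sqrt(161 + 6941*(1/22227)) = sqrt(161 + 6941/22227) = sqrt(3585488/22227) = 4*sqrt(4980915111)/22227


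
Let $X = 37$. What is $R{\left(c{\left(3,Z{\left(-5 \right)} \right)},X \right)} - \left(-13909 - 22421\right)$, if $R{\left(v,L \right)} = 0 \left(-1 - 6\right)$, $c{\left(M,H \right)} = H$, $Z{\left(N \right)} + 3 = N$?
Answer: $36330$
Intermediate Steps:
$Z{\left(N \right)} = -3 + N$
$R{\left(v,L \right)} = 0$ ($R{\left(v,L \right)} = 0 \left(-7\right) = 0$)
$R{\left(c{\left(3,Z{\left(-5 \right)} \right)},X \right)} - \left(-13909 - 22421\right) = 0 - \left(-13909 - 22421\right) = 0 - -36330 = 0 + 36330 = 36330$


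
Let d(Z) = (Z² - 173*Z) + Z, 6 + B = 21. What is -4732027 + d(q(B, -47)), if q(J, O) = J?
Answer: -4734382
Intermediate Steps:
B = 15 (B = -6 + 21 = 15)
d(Z) = Z² - 172*Z
-4732027 + d(q(B, -47)) = -4732027 + 15*(-172 + 15) = -4732027 + 15*(-157) = -4732027 - 2355 = -4734382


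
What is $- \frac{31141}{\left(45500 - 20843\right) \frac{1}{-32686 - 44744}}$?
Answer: $\frac{803749210}{8219} \approx 97792.0$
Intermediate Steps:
$- \frac{31141}{\left(45500 - 20843\right) \frac{1}{-32686 - 44744}} = - \frac{31141}{24657 \frac{1}{-77430}} = - \frac{31141}{24657 \left(- \frac{1}{77430}\right)} = - \frac{31141}{- \frac{8219}{25810}} = \left(-31141\right) \left(- \frac{25810}{8219}\right) = \frac{803749210}{8219}$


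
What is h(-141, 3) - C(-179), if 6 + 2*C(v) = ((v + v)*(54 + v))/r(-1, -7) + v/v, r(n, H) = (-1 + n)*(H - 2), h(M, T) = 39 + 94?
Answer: -9968/9 ≈ -1107.6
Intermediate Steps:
h(M, T) = 133
r(n, H) = (-1 + n)*(-2 + H)
C(v) = -5/2 + v*(54 + v)/18 (C(v) = -3 + (((v + v)*(54 + v))/(2 - 1*(-7) - 2*(-1) - 7*(-1)) + v/v)/2 = -3 + (((2*v)*(54 + v))/(2 + 7 + 2 + 7) + 1)/2 = -3 + ((2*v*(54 + v))/18 + 1)/2 = -3 + ((2*v*(54 + v))*(1/18) + 1)/2 = -3 + (v*(54 + v)/9 + 1)/2 = -3 + (1 + v*(54 + v)/9)/2 = -3 + (½ + v*(54 + v)/18) = -5/2 + v*(54 + v)/18)
h(-141, 3) - C(-179) = 133 - (-5/2 + 3*(-179) + (1/18)*(-179)²) = 133 - (-5/2 - 537 + (1/18)*32041) = 133 - (-5/2 - 537 + 32041/18) = 133 - 1*11165/9 = 133 - 11165/9 = -9968/9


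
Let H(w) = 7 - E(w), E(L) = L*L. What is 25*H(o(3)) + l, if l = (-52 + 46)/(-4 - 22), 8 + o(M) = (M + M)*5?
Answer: -155022/13 ≈ -11925.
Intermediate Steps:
E(L) = L²
o(M) = -8 + 10*M (o(M) = -8 + (M + M)*5 = -8 + (2*M)*5 = -8 + 10*M)
H(w) = 7 - w²
l = 3/13 (l = -6/(-26) = -6*(-1/26) = 3/13 ≈ 0.23077)
25*H(o(3)) + l = 25*(7 - (-8 + 10*3)²) + 3/13 = 25*(7 - (-8 + 30)²) + 3/13 = 25*(7 - 1*22²) + 3/13 = 25*(7 - 1*484) + 3/13 = 25*(7 - 484) + 3/13 = 25*(-477) + 3/13 = -11925 + 3/13 = -155022/13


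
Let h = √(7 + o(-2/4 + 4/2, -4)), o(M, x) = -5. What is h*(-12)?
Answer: -12*√2 ≈ -16.971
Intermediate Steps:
h = √2 (h = √(7 - 5) = √2 ≈ 1.4142)
h*(-12) = √2*(-12) = -12*√2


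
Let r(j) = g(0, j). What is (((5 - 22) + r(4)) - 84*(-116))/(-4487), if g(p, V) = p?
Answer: -9727/4487 ≈ -2.1678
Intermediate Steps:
r(j) = 0
(((5 - 22) + r(4)) - 84*(-116))/(-4487) = (((5 - 22) + 0) - 84*(-116))/(-4487) = ((-17 + 0) + 9744)*(-1/4487) = (-17 + 9744)*(-1/4487) = 9727*(-1/4487) = -9727/4487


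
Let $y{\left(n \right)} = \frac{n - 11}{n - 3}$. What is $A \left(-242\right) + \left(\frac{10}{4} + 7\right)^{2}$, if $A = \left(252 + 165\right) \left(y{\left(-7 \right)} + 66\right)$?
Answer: $- \frac{136837579}{20} \approx -6.8419 \cdot 10^{6}$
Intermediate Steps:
$y{\left(n \right)} = \frac{-11 + n}{-3 + n}$
$A = \frac{141363}{5}$ ($A = \left(252 + 165\right) \left(\frac{-11 - 7}{-3 - 7} + 66\right) = 417 \left(\frac{1}{-10} \left(-18\right) + 66\right) = 417 \left(\left(- \frac{1}{10}\right) \left(-18\right) + 66\right) = 417 \left(\frac{9}{5} + 66\right) = 417 \cdot \frac{339}{5} = \frac{141363}{5} \approx 28273.0$)
$A \left(-242\right) + \left(\frac{10}{4} + 7\right)^{2} = \frac{141363}{5} \left(-242\right) + \left(\frac{10}{4} + 7\right)^{2} = - \frac{34209846}{5} + \left(10 \cdot \frac{1}{4} + 7\right)^{2} = - \frac{34209846}{5} + \left(\frac{5}{2} + 7\right)^{2} = - \frac{34209846}{5} + \left(\frac{19}{2}\right)^{2} = - \frac{34209846}{5} + \frac{361}{4} = - \frac{136837579}{20}$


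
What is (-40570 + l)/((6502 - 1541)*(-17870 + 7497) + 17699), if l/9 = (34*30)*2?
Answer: 11105/25721377 ≈ 0.00043174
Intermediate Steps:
l = 18360 (l = 9*((34*30)*2) = 9*(1020*2) = 9*2040 = 18360)
(-40570 + l)/((6502 - 1541)*(-17870 + 7497) + 17699) = (-40570 + 18360)/((6502 - 1541)*(-17870 + 7497) + 17699) = -22210/(4961*(-10373) + 17699) = -22210/(-51460453 + 17699) = -22210/(-51442754) = -22210*(-1/51442754) = 11105/25721377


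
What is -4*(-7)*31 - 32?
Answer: 836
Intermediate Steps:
-4*(-7)*31 - 32 = 28*31 - 32 = 868 - 32 = 836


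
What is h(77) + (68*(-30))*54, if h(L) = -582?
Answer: -110742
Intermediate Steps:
h(77) + (68*(-30))*54 = -582 + (68*(-30))*54 = -582 - 2040*54 = -582 - 110160 = -110742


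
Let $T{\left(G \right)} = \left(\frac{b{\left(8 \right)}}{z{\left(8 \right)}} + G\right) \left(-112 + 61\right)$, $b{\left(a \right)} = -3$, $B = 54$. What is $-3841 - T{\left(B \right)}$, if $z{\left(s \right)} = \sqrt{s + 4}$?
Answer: $-1087 - \frac{51 \sqrt{3}}{2} \approx -1131.2$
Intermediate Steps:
$z{\left(s \right)} = \sqrt{4 + s}$
$T{\left(G \right)} = - 51 G + \frac{51 \sqrt{3}}{2}$ ($T{\left(G \right)} = \left(- \frac{3}{\sqrt{4 + 8}} + G\right) \left(-112 + 61\right) = \left(- \frac{3}{\sqrt{12}} + G\right) \left(-51\right) = \left(- \frac{3}{2 \sqrt{3}} + G\right) \left(-51\right) = \left(- 3 \frac{\sqrt{3}}{6} + G\right) \left(-51\right) = \left(- \frac{\sqrt{3}}{2} + G\right) \left(-51\right) = \left(G - \frac{\sqrt{3}}{2}\right) \left(-51\right) = - 51 G + \frac{51 \sqrt{3}}{2}$)
$-3841 - T{\left(B \right)} = -3841 - \left(\left(-51\right) 54 + \frac{51 \sqrt{3}}{2}\right) = -3841 - \left(-2754 + \frac{51 \sqrt{3}}{2}\right) = -3841 + \left(2754 - \frac{51 \sqrt{3}}{2}\right) = -1087 - \frac{51 \sqrt{3}}{2}$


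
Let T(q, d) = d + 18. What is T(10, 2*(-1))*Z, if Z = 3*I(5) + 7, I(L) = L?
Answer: 352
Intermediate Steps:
Z = 22 (Z = 3*5 + 7 = 15 + 7 = 22)
T(q, d) = 18 + d
T(10, 2*(-1))*Z = (18 + 2*(-1))*22 = (18 - 2)*22 = 16*22 = 352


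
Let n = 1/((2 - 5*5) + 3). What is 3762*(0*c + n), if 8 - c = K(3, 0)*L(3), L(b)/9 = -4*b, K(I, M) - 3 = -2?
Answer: -1881/10 ≈ -188.10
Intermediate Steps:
K(I, M) = 1 (K(I, M) = 3 - 2 = 1)
L(b) = -36*b (L(b) = 9*(-4*b) = -36*b)
n = -1/20 (n = 1/((2 - 25) + 3) = 1/(-23 + 3) = 1/(-20) = -1/20 ≈ -0.050000)
c = 116 (c = 8 - (-36*3) = 8 - (-108) = 8 - 1*(-108) = 8 + 108 = 116)
3762*(0*c + n) = 3762*(0*116 - 1/20) = 3762*(0 - 1/20) = 3762*(-1/20) = -1881/10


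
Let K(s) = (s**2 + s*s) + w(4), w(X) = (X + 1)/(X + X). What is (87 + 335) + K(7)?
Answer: 4165/8 ≈ 520.63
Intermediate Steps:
w(X) = (1 + X)/(2*X) (w(X) = (1 + X)/((2*X)) = (1 + X)*(1/(2*X)) = (1 + X)/(2*X))
K(s) = 5/8 + 2*s**2 (K(s) = (s**2 + s*s) + (1/2)*(1 + 4)/4 = (s**2 + s**2) + (1/2)*(1/4)*5 = 2*s**2 + 5/8 = 5/8 + 2*s**2)
(87 + 335) + K(7) = (87 + 335) + (5/8 + 2*7**2) = 422 + (5/8 + 2*49) = 422 + (5/8 + 98) = 422 + 789/8 = 4165/8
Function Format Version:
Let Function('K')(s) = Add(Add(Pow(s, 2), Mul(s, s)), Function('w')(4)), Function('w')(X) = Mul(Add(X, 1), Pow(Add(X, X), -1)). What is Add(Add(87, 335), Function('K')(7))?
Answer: Rational(4165, 8) ≈ 520.63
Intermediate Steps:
Function('w')(X) = Mul(Rational(1, 2), Pow(X, -1), Add(1, X)) (Function('w')(X) = Mul(Add(1, X), Pow(Mul(2, X), -1)) = Mul(Add(1, X), Mul(Rational(1, 2), Pow(X, -1))) = Mul(Rational(1, 2), Pow(X, -1), Add(1, X)))
Function('K')(s) = Add(Rational(5, 8), Mul(2, Pow(s, 2))) (Function('K')(s) = Add(Add(Pow(s, 2), Mul(s, s)), Mul(Rational(1, 2), Pow(4, -1), Add(1, 4))) = Add(Add(Pow(s, 2), Pow(s, 2)), Mul(Rational(1, 2), Rational(1, 4), 5)) = Add(Mul(2, Pow(s, 2)), Rational(5, 8)) = Add(Rational(5, 8), Mul(2, Pow(s, 2))))
Add(Add(87, 335), Function('K')(7)) = Add(Add(87, 335), Add(Rational(5, 8), Mul(2, Pow(7, 2)))) = Add(422, Add(Rational(5, 8), Mul(2, 49))) = Add(422, Add(Rational(5, 8), 98)) = Add(422, Rational(789, 8)) = Rational(4165, 8)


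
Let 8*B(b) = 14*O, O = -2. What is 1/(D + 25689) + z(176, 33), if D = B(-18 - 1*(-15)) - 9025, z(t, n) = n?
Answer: 1099595/33321 ≈ 33.000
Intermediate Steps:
B(b) = -7/2 (B(b) = (14*(-2))/8 = (⅛)*(-28) = -7/2)
D = -18057/2 (D = -7/2 - 9025 = -18057/2 ≈ -9028.5)
1/(D + 25689) + z(176, 33) = 1/(-18057/2 + 25689) + 33 = 1/(33321/2) + 33 = 2/33321 + 33 = 1099595/33321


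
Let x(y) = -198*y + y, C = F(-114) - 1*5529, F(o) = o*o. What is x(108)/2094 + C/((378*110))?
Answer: -48278899/4837140 ≈ -9.9809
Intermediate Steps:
F(o) = o**2
C = 7467 (C = (-114)**2 - 1*5529 = 12996 - 5529 = 7467)
x(y) = -197*y
x(108)/2094 + C/((378*110)) = -197*108/2094 + 7467/((378*110)) = -21276*1/2094 + 7467/41580 = -3546/349 + 7467*(1/41580) = -3546/349 + 2489/13860 = -48278899/4837140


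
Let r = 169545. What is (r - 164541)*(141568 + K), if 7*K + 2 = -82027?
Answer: 4548370788/7 ≈ 6.4977e+8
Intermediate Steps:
K = -82029/7 (K = -2/7 + (⅐)*(-82027) = -2/7 - 82027/7 = -82029/7 ≈ -11718.)
(r - 164541)*(141568 + K) = (169545 - 164541)*(141568 - 82029/7) = 5004*(908947/7) = 4548370788/7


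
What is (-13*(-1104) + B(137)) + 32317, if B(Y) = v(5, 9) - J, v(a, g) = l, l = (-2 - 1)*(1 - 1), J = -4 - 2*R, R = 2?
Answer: 46677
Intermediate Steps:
J = -8 (J = -4 - 2*2 = -4 - 4 = -8)
l = 0 (l = -3*0 = 0)
v(a, g) = 0
B(Y) = 8 (B(Y) = 0 - 1*(-8) = 0 + 8 = 8)
(-13*(-1104) + B(137)) + 32317 = (-13*(-1104) + 8) + 32317 = (14352 + 8) + 32317 = 14360 + 32317 = 46677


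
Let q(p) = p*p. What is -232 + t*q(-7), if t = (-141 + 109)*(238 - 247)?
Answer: 13880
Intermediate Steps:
t = 288 (t = -32*(-9) = 288)
q(p) = p²
-232 + t*q(-7) = -232 + 288*(-7)² = -232 + 288*49 = -232 + 14112 = 13880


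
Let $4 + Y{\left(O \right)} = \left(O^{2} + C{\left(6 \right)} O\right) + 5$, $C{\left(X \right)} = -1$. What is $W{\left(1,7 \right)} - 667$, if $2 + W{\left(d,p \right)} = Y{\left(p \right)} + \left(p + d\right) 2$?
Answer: $-610$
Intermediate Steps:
$Y{\left(O \right)} = 1 + O^{2} - O$ ($Y{\left(O \right)} = -4 + \left(\left(O^{2} - O\right) + 5\right) = -4 + \left(5 + O^{2} - O\right) = 1 + O^{2} - O$)
$W{\left(d,p \right)} = -1 + p + p^{2} + 2 d$ ($W{\left(d,p \right)} = -2 + \left(\left(1 + p^{2} - p\right) + \left(p + d\right) 2\right) = -2 + \left(\left(1 + p^{2} - p\right) + \left(d + p\right) 2\right) = -2 + \left(\left(1 + p^{2} - p\right) + \left(2 d + 2 p\right)\right) = -2 + \left(1 + p + p^{2} + 2 d\right) = -1 + p + p^{2} + 2 d$)
$W{\left(1,7 \right)} - 667 = \left(-1 + 7 + 7^{2} + 2 \cdot 1\right) - 667 = \left(-1 + 7 + 49 + 2\right) - 667 = 57 - 667 = -610$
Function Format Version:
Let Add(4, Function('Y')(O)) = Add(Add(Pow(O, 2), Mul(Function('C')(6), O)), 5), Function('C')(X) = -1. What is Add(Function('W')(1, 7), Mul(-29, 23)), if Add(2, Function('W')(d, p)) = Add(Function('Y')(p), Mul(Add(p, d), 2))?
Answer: -610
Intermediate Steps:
Function('Y')(O) = Add(1, Pow(O, 2), Mul(-1, O)) (Function('Y')(O) = Add(-4, Add(Add(Pow(O, 2), Mul(-1, O)), 5)) = Add(-4, Add(5, Pow(O, 2), Mul(-1, O))) = Add(1, Pow(O, 2), Mul(-1, O)))
Function('W')(d, p) = Add(-1, p, Pow(p, 2), Mul(2, d)) (Function('W')(d, p) = Add(-2, Add(Add(1, Pow(p, 2), Mul(-1, p)), Mul(Add(p, d), 2))) = Add(-2, Add(Add(1, Pow(p, 2), Mul(-1, p)), Mul(Add(d, p), 2))) = Add(-2, Add(Add(1, Pow(p, 2), Mul(-1, p)), Add(Mul(2, d), Mul(2, p)))) = Add(-2, Add(1, p, Pow(p, 2), Mul(2, d))) = Add(-1, p, Pow(p, 2), Mul(2, d)))
Add(Function('W')(1, 7), Mul(-29, 23)) = Add(Add(-1, 7, Pow(7, 2), Mul(2, 1)), Mul(-29, 23)) = Add(Add(-1, 7, 49, 2), -667) = Add(57, -667) = -610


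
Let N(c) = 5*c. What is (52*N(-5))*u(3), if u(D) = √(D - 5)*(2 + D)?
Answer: -6500*I*√2 ≈ -9192.4*I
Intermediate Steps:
u(D) = √(-5 + D)*(2 + D)
(52*N(-5))*u(3) = (52*(5*(-5)))*(√(-5 + 3)*(2 + 3)) = (52*(-25))*(√(-2)*5) = -1300*I*√2*5 = -6500*I*√2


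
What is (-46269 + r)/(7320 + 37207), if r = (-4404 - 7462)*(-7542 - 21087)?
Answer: 48523635/6361 ≈ 7628.3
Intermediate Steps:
r = 339711714 (r = -11866*(-28629) = 339711714)
(-46269 + r)/(7320 + 37207) = (-46269 + 339711714)/(7320 + 37207) = 339665445/44527 = 339665445*(1/44527) = 48523635/6361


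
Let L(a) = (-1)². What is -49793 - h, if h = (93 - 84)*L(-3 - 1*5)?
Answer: -49802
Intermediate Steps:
L(a) = 1
h = 9 (h = (93 - 84)*1 = 9*1 = 9)
-49793 - h = -49793 - 1*9 = -49793 - 9 = -49802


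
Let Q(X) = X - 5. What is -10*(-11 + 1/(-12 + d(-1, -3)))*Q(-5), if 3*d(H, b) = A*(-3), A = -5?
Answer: -7800/7 ≈ -1114.3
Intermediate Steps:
d(H, b) = 5 (d(H, b) = (-5*(-3))/3 = (⅓)*15 = 5)
Q(X) = -5 + X
-10*(-11 + 1/(-12 + d(-1, -3)))*Q(-5) = -10*(-11 + 1/(-12 + 5))*(-5 - 5) = -10*(-11 + 1/(-7))*(-10) = -10*(-11 - ⅐)*(-10) = -(-780)*(-10)/7 = -10*780/7 = -7800/7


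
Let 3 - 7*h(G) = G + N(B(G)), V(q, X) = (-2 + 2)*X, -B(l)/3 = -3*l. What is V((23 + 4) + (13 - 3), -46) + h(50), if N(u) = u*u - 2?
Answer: -28935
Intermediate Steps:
B(l) = 9*l (B(l) = -(-9)*l = 9*l)
N(u) = -2 + u² (N(u) = u² - 2 = -2 + u²)
V(q, X) = 0 (V(q, X) = 0*X = 0)
h(G) = 5/7 - 81*G²/7 - G/7 (h(G) = 3/7 - (G + (-2 + (9*G)²))/7 = 3/7 - (G + (-2 + 81*G²))/7 = 3/7 - (-2 + G + 81*G²)/7 = 3/7 + (2/7 - 81*G²/7 - G/7) = 5/7 - 81*G²/7 - G/7)
V((23 + 4) + (13 - 3), -46) + h(50) = 0 + (5/7 - 81/7*50² - ⅐*50) = 0 + (5/7 - 81/7*2500 - 50/7) = 0 + (5/7 - 202500/7 - 50/7) = 0 - 28935 = -28935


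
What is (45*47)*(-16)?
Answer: -33840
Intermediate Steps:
(45*47)*(-16) = 2115*(-16) = -33840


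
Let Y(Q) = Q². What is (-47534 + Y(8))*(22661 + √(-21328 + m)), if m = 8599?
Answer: -1075717670 - 47470*I*√12729 ≈ -1.0757e+9 - 5.3557e+6*I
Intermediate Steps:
(-47534 + Y(8))*(22661 + √(-21328 + m)) = (-47534 + 8²)*(22661 + √(-21328 + 8599)) = (-47534 + 64)*(22661 + √(-12729)) = -47470*(22661 + I*√12729) = -1075717670 - 47470*I*√12729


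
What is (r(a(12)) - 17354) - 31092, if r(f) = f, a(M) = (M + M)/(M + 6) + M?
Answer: -145298/3 ≈ -48433.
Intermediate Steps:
a(M) = M + 2*M/(6 + M) (a(M) = (2*M)/(6 + M) + M = 2*M/(6 + M) + M = M + 2*M/(6 + M))
(r(a(12)) - 17354) - 31092 = (12*(8 + 12)/(6 + 12) - 17354) - 31092 = (12*20/18 - 17354) - 31092 = (12*(1/18)*20 - 17354) - 31092 = (40/3 - 17354) - 31092 = -52022/3 - 31092 = -145298/3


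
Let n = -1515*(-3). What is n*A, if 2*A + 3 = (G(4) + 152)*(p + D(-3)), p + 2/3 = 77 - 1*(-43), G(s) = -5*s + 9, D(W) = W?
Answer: 37269000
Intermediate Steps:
G(s) = 9 - 5*s
p = 358/3 (p = -2/3 + (77 - 1*(-43)) = -2/3 + (77 + 43) = -2/3 + 120 = 358/3 ≈ 119.33)
n = 4545
A = 8200 (A = -3/2 + (((9 - 5*4) + 152)*(358/3 - 3))/2 = -3/2 + (((9 - 20) + 152)*(349/3))/2 = -3/2 + ((-11 + 152)*(349/3))/2 = -3/2 + (141*(349/3))/2 = -3/2 + (1/2)*16403 = -3/2 + 16403/2 = 8200)
n*A = 4545*8200 = 37269000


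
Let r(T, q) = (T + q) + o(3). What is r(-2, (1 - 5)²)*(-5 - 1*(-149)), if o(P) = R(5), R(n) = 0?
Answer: 2016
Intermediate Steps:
o(P) = 0
r(T, q) = T + q (r(T, q) = (T + q) + 0 = T + q)
r(-2, (1 - 5)²)*(-5 - 1*(-149)) = (-2 + (1 - 5)²)*(-5 - 1*(-149)) = (-2 + (-4)²)*(-5 + 149) = (-2 + 16)*144 = 14*144 = 2016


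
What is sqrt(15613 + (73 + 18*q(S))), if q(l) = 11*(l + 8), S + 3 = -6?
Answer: 88*sqrt(2) ≈ 124.45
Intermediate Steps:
S = -9 (S = -3 - 6 = -9)
q(l) = 88 + 11*l (q(l) = 11*(8 + l) = 88 + 11*l)
sqrt(15613 + (73 + 18*q(S))) = sqrt(15613 + (73 + 18*(88 + 11*(-9)))) = sqrt(15613 + (73 + 18*(88 - 99))) = sqrt(15613 + (73 + 18*(-11))) = sqrt(15613 + (73 - 198)) = sqrt(15613 - 125) = sqrt(15488) = 88*sqrt(2)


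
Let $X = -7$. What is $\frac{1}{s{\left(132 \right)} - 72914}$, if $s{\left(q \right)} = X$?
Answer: $- \frac{1}{72921} \approx -1.3713 \cdot 10^{-5}$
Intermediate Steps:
$s{\left(q \right)} = -7$
$\frac{1}{s{\left(132 \right)} - 72914} = \frac{1}{-7 - 72914} = \frac{1}{-72921} = - \frac{1}{72921}$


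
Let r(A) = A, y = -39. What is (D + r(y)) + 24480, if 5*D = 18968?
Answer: 141173/5 ≈ 28235.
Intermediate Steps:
D = 18968/5 (D = (1/5)*18968 = 18968/5 ≈ 3793.6)
(D + r(y)) + 24480 = (18968/5 - 39) + 24480 = 18773/5 + 24480 = 141173/5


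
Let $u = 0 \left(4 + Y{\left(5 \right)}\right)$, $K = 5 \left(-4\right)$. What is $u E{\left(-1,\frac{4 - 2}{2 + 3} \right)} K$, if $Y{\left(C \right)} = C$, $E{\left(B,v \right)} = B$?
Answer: $0$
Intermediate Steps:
$K = -20$
$u = 0$ ($u = 0 \left(4 + 5\right) = 0 \cdot 9 = 0$)
$u E{\left(-1,\frac{4 - 2}{2 + 3} \right)} K = 0 \left(-1\right) \left(-20\right) = 0 \left(-20\right) = 0$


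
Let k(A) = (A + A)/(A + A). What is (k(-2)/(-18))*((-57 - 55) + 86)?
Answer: 13/9 ≈ 1.4444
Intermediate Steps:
k(A) = 1 (k(A) = (2*A)/((2*A)) = (2*A)*(1/(2*A)) = 1)
(k(-2)/(-18))*((-57 - 55) + 86) = (1/(-18))*((-57 - 55) + 86) = (1*(-1/18))*(-112 + 86) = -1/18*(-26) = 13/9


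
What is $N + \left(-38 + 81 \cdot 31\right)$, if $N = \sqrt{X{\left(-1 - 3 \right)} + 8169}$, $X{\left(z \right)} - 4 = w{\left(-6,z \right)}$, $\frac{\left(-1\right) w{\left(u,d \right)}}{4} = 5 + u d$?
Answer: $2473 + \sqrt{8057} \approx 2562.8$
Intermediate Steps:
$w{\left(u,d \right)} = -20 - 4 d u$ ($w{\left(u,d \right)} = - 4 \left(5 + u d\right) = - 4 \left(5 + d u\right) = -20 - 4 d u$)
$X{\left(z \right)} = -16 + 24 z$ ($X{\left(z \right)} = 4 - \left(20 + 4 z \left(-6\right)\right) = 4 + \left(-20 + 24 z\right) = -16 + 24 z$)
$N = \sqrt{8057}$ ($N = \sqrt{\left(-16 + 24 \left(-1 - 3\right)\right) + 8169} = \sqrt{\left(-16 + 24 \left(-4\right)\right) + 8169} = \sqrt{\left(-16 - 96\right) + 8169} = \sqrt{-112 + 8169} = \sqrt{8057} \approx 89.761$)
$N + \left(-38 + 81 \cdot 31\right) = \sqrt{8057} + \left(-38 + 81 \cdot 31\right) = \sqrt{8057} + \left(-38 + 2511\right) = \sqrt{8057} + 2473 = 2473 + \sqrt{8057}$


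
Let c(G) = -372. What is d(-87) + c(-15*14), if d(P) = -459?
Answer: -831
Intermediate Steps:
d(-87) + c(-15*14) = -459 - 372 = -831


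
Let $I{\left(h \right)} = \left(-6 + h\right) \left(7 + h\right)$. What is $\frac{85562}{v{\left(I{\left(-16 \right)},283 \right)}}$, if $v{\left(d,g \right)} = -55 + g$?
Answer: $\frac{42781}{114} \approx 375.27$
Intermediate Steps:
$\frac{85562}{v{\left(I{\left(-16 \right)},283 \right)}} = \frac{85562}{-55 + 283} = \frac{85562}{228} = 85562 \cdot \frac{1}{228} = \frac{42781}{114}$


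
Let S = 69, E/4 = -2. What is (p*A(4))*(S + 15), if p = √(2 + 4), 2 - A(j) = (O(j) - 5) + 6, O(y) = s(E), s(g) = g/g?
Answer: 0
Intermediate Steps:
E = -8 (E = 4*(-2) = -8)
s(g) = 1
O(y) = 1
A(j) = 0 (A(j) = 2 - ((1 - 5) + 6) = 2 - (-4 + 6) = 2 - 1*2 = 2 - 2 = 0)
p = √6 ≈ 2.4495
(p*A(4))*(S + 15) = (√6*0)*(69 + 15) = 0*84 = 0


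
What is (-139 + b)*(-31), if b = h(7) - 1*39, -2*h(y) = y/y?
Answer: 11067/2 ≈ 5533.5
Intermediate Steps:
h(y) = -½ (h(y) = -y/(2*y) = -½*1 = -½)
b = -79/2 (b = -½ - 1*39 = -½ - 39 = -79/2 ≈ -39.500)
(-139 + b)*(-31) = (-139 - 79/2)*(-31) = -357/2*(-31) = 11067/2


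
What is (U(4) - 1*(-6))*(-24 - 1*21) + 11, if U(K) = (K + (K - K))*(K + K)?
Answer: -1699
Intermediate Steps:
U(K) = 2*K² (U(K) = (K + 0)*(2*K) = K*(2*K) = 2*K²)
(U(4) - 1*(-6))*(-24 - 1*21) + 11 = (2*4² - 1*(-6))*(-24 - 1*21) + 11 = (2*16 + 6)*(-24 - 21) + 11 = (32 + 6)*(-45) + 11 = 38*(-45) + 11 = -1710 + 11 = -1699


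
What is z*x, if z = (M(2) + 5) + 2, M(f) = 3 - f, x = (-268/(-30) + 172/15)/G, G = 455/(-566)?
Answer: -461856/2275 ≈ -203.01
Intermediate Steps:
G = -455/566 (G = 455*(-1/566) = -455/566 ≈ -0.80389)
x = -57732/2275 (x = (-268/(-30) + 172/15)/(-455/566) = (-268*(-1/30) + 172*(1/15))*(-566/455) = (134/15 + 172/15)*(-566/455) = (102/5)*(-566/455) = -57732/2275 ≈ -25.377)
z = 8 (z = ((3 - 1*2) + 5) + 2 = ((3 - 2) + 5) + 2 = (1 + 5) + 2 = 6 + 2 = 8)
z*x = 8*(-57732/2275) = -461856/2275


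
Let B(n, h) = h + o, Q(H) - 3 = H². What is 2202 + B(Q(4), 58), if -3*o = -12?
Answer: 2264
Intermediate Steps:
o = 4 (o = -⅓*(-12) = 4)
Q(H) = 3 + H²
B(n, h) = 4 + h (B(n, h) = h + 4 = 4 + h)
2202 + B(Q(4), 58) = 2202 + (4 + 58) = 2202 + 62 = 2264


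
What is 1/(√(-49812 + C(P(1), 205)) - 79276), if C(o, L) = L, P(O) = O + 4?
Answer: -79276/6284733783 - I*√49607/6284733783 ≈ -1.2614e-5 - 3.5439e-8*I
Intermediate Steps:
P(O) = 4 + O
1/(√(-49812 + C(P(1), 205)) - 79276) = 1/(√(-49812 + 205) - 79276) = 1/(√(-49607) - 79276) = 1/(I*√49607 - 79276) = 1/(-79276 + I*√49607)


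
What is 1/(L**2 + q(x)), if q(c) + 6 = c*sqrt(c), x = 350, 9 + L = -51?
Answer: -1797/14979082 + 875*sqrt(14)/14979082 ≈ 9.8601e-5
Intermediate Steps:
L = -60 (L = -9 - 51 = -60)
q(c) = -6 + c**(3/2) (q(c) = -6 + c*sqrt(c) = -6 + c**(3/2))
1/(L**2 + q(x)) = 1/((-60)**2 + (-6 + 350**(3/2))) = 1/(3600 + (-6 + 1750*sqrt(14))) = 1/(3594 + 1750*sqrt(14))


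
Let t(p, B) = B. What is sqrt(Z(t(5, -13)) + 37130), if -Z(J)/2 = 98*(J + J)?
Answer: sqrt(42226) ≈ 205.49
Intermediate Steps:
Z(J) = -392*J (Z(J) = -196*(J + J) = -196*2*J = -392*J)
sqrt(Z(t(5, -13)) + 37130) = sqrt(-392*(-13) + 37130) = sqrt(5096 + 37130) = sqrt(42226)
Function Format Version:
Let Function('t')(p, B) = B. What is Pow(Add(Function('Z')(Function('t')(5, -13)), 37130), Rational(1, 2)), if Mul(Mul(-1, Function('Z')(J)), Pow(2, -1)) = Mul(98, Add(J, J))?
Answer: Pow(42226, Rational(1, 2)) ≈ 205.49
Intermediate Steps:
Function('Z')(J) = Mul(-392, J) (Function('Z')(J) = Mul(-2, Mul(98, Add(J, J))) = Mul(-2, Mul(98, Mul(2, J))) = Mul(-2, Mul(196, J)) = Mul(-392, J))
Pow(Add(Function('Z')(Function('t')(5, -13)), 37130), Rational(1, 2)) = Pow(Add(Mul(-392, -13), 37130), Rational(1, 2)) = Pow(Add(5096, 37130), Rational(1, 2)) = Pow(42226, Rational(1, 2))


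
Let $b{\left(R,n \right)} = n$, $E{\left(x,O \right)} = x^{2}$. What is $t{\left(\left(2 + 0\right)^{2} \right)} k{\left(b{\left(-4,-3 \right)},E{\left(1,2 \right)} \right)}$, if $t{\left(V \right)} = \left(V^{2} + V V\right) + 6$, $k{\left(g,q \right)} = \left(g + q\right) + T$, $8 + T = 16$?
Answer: $228$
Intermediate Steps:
$T = 8$ ($T = -8 + 16 = 8$)
$k{\left(g,q \right)} = 8 + g + q$ ($k{\left(g,q \right)} = \left(g + q\right) + 8 = 8 + g + q$)
$t{\left(V \right)} = 6 + 2 V^{2}$ ($t{\left(V \right)} = \left(V^{2} + V^{2}\right) + 6 = 2 V^{2} + 6 = 6 + 2 V^{2}$)
$t{\left(\left(2 + 0\right)^{2} \right)} k{\left(b{\left(-4,-3 \right)},E{\left(1,2 \right)} \right)} = \left(6 + 2 \left(\left(2 + 0\right)^{2}\right)^{2}\right) \left(8 - 3 + 1^{2}\right) = \left(6 + 2 \left(2^{2}\right)^{2}\right) \left(8 - 3 + 1\right) = \left(6 + 2 \cdot 4^{2}\right) 6 = \left(6 + 2 \cdot 16\right) 6 = \left(6 + 32\right) 6 = 38 \cdot 6 = 228$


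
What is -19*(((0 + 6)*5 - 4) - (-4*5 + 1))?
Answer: -855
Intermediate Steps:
-19*(((0 + 6)*5 - 4) - (-4*5 + 1)) = -19*((6*5 - 4) - (-20 + 1)) = -19*((30 - 4) - 1*(-19)) = -19*(26 + 19) = -19*45 = -855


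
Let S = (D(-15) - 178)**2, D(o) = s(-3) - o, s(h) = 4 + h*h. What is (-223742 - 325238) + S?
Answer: -526480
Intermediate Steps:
s(h) = 4 + h**2
D(o) = 13 - o (D(o) = (4 + (-3)**2) - o = (4 + 9) - o = 13 - o)
S = 22500 (S = ((13 - 1*(-15)) - 178)**2 = ((13 + 15) - 178)**2 = (28 - 178)**2 = (-150)**2 = 22500)
(-223742 - 325238) + S = (-223742 - 325238) + 22500 = -548980 + 22500 = -526480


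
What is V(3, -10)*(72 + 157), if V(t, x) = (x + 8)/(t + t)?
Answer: -229/3 ≈ -76.333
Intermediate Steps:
V(t, x) = (8 + x)/(2*t) (V(t, x) = (8 + x)/((2*t)) = (8 + x)*(1/(2*t)) = (8 + x)/(2*t))
V(3, -10)*(72 + 157) = ((½)*(8 - 10)/3)*(72 + 157) = ((½)*(⅓)*(-2))*229 = -⅓*229 = -229/3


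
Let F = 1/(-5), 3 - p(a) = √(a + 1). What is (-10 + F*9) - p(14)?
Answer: -74/5 + √15 ≈ -10.927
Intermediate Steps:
p(a) = 3 - √(1 + a) (p(a) = 3 - √(a + 1) = 3 - √(1 + a))
F = -⅕ ≈ -0.20000
(-10 + F*9) - p(14) = (-10 - ⅕*9) - (3 - √(1 + 14)) = (-10 - 9/5) - (3 - √15) = -59/5 + (-3 + √15) = -74/5 + √15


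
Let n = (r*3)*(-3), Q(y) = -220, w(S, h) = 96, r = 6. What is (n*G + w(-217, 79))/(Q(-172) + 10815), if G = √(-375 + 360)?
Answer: 96/10595 - 54*I*√15/10595 ≈ 0.0090609 - 0.01974*I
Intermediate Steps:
G = I*√15 (G = √(-15) = I*√15 ≈ 3.873*I)
n = -54 (n = (6*3)*(-3) = 18*(-3) = -54)
(n*G + w(-217, 79))/(Q(-172) + 10815) = (-54*I*√15 + 96)/(-220 + 10815) = (-54*I*√15 + 96)/10595 = (96 - 54*I*√15)*(1/10595) = 96/10595 - 54*I*√15/10595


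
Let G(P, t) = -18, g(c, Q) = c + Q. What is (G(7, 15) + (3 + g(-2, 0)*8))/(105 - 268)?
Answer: 31/163 ≈ 0.19018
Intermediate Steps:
g(c, Q) = Q + c
(G(7, 15) + (3 + g(-2, 0)*8))/(105 - 268) = (-18 + (3 + (0 - 2)*8))/(105 - 268) = (-18 + (3 - 2*8))/(-163) = (-18 + (3 - 16))*(-1/163) = (-18 - 13)*(-1/163) = -31*(-1/163) = 31/163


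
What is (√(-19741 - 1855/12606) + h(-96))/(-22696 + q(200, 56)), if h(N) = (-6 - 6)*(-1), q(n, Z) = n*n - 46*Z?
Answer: 3/3682 + I*√3137090094006/185661168 ≈ 0.00081478 + 0.0095399*I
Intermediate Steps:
q(n, Z) = n² - 46*Z
h(N) = 12 (h(N) = -12*(-1) = 12)
(√(-19741 - 1855/12606) + h(-96))/(-22696 + q(200, 56)) = (√(-19741 - 1855/12606) + 12)/(-22696 + (200² - 46*56)) = (√(-19741 - 1855*1/12606) + 12)/(-22696 + (40000 - 2576)) = (√(-19741 - 1855/12606) + 12)/(-22696 + 37424) = (√(-248856901/12606) + 12)/14728 = (I*√3137090094006/12606 + 12)*(1/14728) = (12 + I*√3137090094006/12606)*(1/14728) = 3/3682 + I*√3137090094006/185661168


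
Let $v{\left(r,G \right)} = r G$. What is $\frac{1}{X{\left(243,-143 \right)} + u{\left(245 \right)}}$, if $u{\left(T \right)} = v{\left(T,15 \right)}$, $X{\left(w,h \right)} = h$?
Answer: $\frac{1}{3532} \approx 0.00028313$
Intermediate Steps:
$v{\left(r,G \right)} = G r$
$u{\left(T \right)} = 15 T$
$\frac{1}{X{\left(243,-143 \right)} + u{\left(245 \right)}} = \frac{1}{-143 + 15 \cdot 245} = \frac{1}{-143 + 3675} = \frac{1}{3532}$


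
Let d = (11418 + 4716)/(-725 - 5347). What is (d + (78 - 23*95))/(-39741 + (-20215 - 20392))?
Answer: 2134973/81312176 ≈ 0.026257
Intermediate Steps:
d = -2689/1012 (d = 16134/(-6072) = 16134*(-1/6072) = -2689/1012 ≈ -2.6571)
(d + (78 - 23*95))/(-39741 + (-20215 - 20392)) = (-2689/1012 + (78 - 23*95))/(-39741 + (-20215 - 20392)) = (-2689/1012 + (78 - 2185))/(-39741 - 40607) = (-2689/1012 - 2107)/(-80348) = -2134973/1012*(-1/80348) = 2134973/81312176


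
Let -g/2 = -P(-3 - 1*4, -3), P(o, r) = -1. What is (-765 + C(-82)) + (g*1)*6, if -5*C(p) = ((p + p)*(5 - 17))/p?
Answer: -3861/5 ≈ -772.20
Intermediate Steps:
g = -2 (g = -(-2)*(-1) = -2*1 = -2)
C(p) = 24/5 (C(p) = -(p + p)*(5 - 17)/(5*p) = -(2*p)*(-12)/(5*p) = -(-24*p)/(5*p) = -⅕*(-24) = 24/5)
(-765 + C(-82)) + (g*1)*6 = (-765 + 24/5) - 2*1*6 = -3801/5 - 2*6 = -3801/5 - 12 = -3861/5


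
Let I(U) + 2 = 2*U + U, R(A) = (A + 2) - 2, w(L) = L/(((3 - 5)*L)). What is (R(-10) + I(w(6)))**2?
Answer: 729/4 ≈ 182.25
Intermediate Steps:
w(L) = -1/2 (w(L) = L/((-2*L)) = L*(-1/(2*L)) = -1/2)
R(A) = A (R(A) = (2 + A) - 2 = A)
I(U) = -2 + 3*U (I(U) = -2 + (2*U + U) = -2 + 3*U)
(R(-10) + I(w(6)))**2 = (-10 + (-2 + 3*(-1/2)))**2 = (-10 + (-2 - 3/2))**2 = (-10 - 7/2)**2 = (-27/2)**2 = 729/4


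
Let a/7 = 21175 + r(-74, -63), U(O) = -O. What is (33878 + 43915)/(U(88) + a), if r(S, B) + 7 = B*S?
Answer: 77793/180722 ≈ 0.43046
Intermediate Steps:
r(S, B) = -7 + B*S
a = 180810 (a = 7*(21175 + (-7 - 63*(-74))) = 7*(21175 + (-7 + 4662)) = 7*(21175 + 4655) = 7*25830 = 180810)
(33878 + 43915)/(U(88) + a) = (33878 + 43915)/(-1*88 + 180810) = 77793/(-88 + 180810) = 77793/180722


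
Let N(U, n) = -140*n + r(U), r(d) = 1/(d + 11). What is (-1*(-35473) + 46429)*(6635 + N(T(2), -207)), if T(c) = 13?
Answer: 35003317711/12 ≈ 2.9169e+9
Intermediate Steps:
r(d) = 1/(11 + d)
N(U, n) = 1/(11 + U) - 140*n (N(U, n) = -140*n + 1/(11 + U) = 1/(11 + U) - 140*n)
(-1*(-35473) + 46429)*(6635 + N(T(2), -207)) = (-1*(-35473) + 46429)*(6635 + (1 - 140*(-207)*(11 + 13))/(11 + 13)) = (35473 + 46429)*(6635 + (1 - 140*(-207)*24)/24) = 81902*(6635 + (1 + 695520)/24) = 81902*(6635 + (1/24)*695521) = 81902*(6635 + 695521/24) = 81902*(854761/24) = 35003317711/12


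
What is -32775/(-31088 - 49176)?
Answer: 32775/80264 ≈ 0.40834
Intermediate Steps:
-32775/(-31088 - 49176) = -32775/(-80264) = -32775*(-1)/80264 = -1*(-32775/80264) = 32775/80264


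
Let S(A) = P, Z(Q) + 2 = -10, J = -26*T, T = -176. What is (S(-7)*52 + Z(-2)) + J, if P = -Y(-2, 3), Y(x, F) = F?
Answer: 4408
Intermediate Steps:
J = 4576 (J = -26*(-176) = 4576)
Z(Q) = -12 (Z(Q) = -2 - 10 = -12)
P = -3 (P = -1*3 = -3)
S(A) = -3
(S(-7)*52 + Z(-2)) + J = (-3*52 - 12) + 4576 = (-156 - 12) + 4576 = -168 + 4576 = 4408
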